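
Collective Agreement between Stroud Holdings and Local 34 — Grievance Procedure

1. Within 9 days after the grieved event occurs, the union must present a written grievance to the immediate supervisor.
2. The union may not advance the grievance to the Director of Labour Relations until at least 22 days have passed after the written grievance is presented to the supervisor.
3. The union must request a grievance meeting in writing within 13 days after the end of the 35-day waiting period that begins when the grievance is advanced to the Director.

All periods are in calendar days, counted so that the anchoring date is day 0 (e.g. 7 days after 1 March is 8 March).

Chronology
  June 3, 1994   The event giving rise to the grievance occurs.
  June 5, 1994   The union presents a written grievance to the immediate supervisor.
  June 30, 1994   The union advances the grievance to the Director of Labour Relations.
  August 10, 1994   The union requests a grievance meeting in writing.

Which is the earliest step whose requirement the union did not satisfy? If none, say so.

None — every step was satisfied

Step 1: 9 days after June 3, 1994 (when the grieved event occurs) is June 12, 1994; completed June 5, 1994, before the deadline.
Step 2: the earliest permitted date is 22 days after June 5, 1994 (when the written grievance is presented to the supervisor), i.e. June 27, 1994; June 30, 1994 is on or after that date.
Step 3: 13 days after August 4, 1994 (end of the 35-day waiting period, which began when the grievance is advanced to the Director on June 30, 1994) is August 17, 1994; completed August 10, 1994, before the deadline.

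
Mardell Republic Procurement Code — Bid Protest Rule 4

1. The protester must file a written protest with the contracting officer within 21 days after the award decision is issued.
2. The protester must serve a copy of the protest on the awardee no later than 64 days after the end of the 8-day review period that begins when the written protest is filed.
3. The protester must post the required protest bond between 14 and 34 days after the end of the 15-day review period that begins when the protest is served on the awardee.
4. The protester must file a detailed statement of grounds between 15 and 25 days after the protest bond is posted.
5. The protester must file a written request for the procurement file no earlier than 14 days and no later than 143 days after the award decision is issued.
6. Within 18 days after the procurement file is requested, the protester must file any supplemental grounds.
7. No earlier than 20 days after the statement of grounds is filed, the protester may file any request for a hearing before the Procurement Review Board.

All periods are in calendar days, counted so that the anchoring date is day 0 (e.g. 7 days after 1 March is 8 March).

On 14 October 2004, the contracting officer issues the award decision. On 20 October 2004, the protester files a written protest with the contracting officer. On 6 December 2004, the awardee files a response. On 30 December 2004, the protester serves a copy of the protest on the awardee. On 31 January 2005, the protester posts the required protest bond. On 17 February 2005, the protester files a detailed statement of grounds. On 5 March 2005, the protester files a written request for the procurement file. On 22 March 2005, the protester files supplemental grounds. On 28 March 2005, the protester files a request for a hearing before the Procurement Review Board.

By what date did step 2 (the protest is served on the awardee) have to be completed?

31 December 2004

The written protest is filed on 20 October 2004; the 8-day review period therefore ends 28 October 2004, and step 2 runs from that date. 64 days after 28 October 2004 is 31 December 2004.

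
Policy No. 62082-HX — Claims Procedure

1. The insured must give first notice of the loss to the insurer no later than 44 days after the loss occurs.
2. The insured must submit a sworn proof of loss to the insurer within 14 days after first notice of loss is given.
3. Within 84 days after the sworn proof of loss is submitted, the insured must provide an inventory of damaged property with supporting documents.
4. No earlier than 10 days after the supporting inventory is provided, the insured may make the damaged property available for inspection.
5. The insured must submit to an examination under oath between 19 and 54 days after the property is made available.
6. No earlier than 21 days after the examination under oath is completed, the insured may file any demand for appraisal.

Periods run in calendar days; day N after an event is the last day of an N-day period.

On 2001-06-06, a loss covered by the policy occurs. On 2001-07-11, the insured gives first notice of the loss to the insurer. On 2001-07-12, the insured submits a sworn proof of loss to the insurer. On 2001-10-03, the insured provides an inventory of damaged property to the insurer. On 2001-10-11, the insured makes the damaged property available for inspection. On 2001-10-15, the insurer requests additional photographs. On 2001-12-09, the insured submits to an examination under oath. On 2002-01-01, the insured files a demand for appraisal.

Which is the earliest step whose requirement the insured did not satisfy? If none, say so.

Step 1: 44 days after 2001-06-06 (when the loss occurs) is 2001-07-20; 2001-07-11 is within that limit.
Step 2: 14 days after 2001-07-11 (when first notice of loss is given) is 2001-07-25; 2001-07-12 is within that limit.
Step 3: 84 days after 2001-07-12 (when the sworn proof of loss is submitted) is 2001-10-04; 2001-10-03 is within that limit.
Step 4: the earliest permitted date is 10 days after 2001-10-03 (when the supporting inventory is provided), i.e. 2001-10-13; done 2001-10-11 — 2 days too early.
No need to go further; step 4 was not satisfied.

Step 4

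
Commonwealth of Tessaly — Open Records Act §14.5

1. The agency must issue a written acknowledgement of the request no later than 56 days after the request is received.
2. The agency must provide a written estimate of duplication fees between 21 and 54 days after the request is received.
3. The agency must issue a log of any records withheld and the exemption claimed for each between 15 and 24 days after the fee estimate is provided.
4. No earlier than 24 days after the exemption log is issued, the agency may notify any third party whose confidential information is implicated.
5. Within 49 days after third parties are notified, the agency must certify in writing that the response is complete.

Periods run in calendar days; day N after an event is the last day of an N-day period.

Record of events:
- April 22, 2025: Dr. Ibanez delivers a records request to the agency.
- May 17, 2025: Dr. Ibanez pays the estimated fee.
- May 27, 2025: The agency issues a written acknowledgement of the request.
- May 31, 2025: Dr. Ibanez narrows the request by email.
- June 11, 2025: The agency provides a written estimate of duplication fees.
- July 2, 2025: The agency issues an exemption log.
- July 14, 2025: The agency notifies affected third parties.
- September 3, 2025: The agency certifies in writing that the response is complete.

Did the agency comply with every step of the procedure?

(1) due by April 22, 2025 + 56 days = June 17, 2025; completed May 27, 2025, before the deadline.
(2) the permitted window runs from April 22, 2025 + 21 = May 13, 2025 to April 22, 2025 + 54 = June 15, 2025; done June 11, 2025, which is between those dates.
(3) the permitted window runs from June 11, 2025 + 15 = June 26, 2025 to June 11, 2025 + 24 = July 5, 2025; done July 2, 2025, which is between those dates.
(4) permitted from July 2, 2025 + 24 days = July 26, 2025 onward; acted on July 14, 2025, 12 days prematurely.

No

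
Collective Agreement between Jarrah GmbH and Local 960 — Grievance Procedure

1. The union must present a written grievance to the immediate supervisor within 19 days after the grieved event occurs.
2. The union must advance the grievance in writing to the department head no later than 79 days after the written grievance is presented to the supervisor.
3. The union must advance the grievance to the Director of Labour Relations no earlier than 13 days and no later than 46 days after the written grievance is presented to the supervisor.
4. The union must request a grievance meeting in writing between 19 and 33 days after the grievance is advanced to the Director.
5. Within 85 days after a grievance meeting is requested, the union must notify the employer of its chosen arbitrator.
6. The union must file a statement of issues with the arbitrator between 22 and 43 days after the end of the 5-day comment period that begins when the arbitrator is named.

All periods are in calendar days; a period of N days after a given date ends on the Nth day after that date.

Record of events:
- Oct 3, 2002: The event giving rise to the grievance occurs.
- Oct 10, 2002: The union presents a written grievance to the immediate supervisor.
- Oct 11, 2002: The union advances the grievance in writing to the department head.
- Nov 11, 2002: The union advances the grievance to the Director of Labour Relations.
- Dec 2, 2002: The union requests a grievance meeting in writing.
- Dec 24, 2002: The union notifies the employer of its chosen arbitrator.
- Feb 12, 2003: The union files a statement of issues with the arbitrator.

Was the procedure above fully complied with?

No

Step 1 — counting 19 days from Oct 3, 2002 (when the grieved event occurs) gives a deadline of Oct 22, 2002; completed Oct 10, 2002, before the deadline.
Step 2 — counting 79 days from Oct 10, 2002 (when the written grievance is presented to the supervisor) gives a deadline of Dec 28, 2002; Oct 11, 2002 is within that limit.
Step 3 — 13 and 46 days from Oct 10, 2002 (when the written grievance is presented to the supervisor) are Oct 23, 2002 and Nov 25, 2002 respectively; Nov 11, 2002 falls inside that range.
Step 4 — 19 and 33 days from Nov 11, 2002 (when the grievance is advanced to the Director) are Nov 30, 2002 and Dec 14, 2002 respectively; done Dec 2, 2002, which is between those dates.
Step 5 — counting 85 days from Dec 2, 2002 (when a grievance meeting is requested) gives a deadline of Feb 25, 2003; Dec 24, 2002 is within that limit.
Step 6 — 22 and 43 days from Dec 29, 2002 (end of the 5-day comment period, which began when the arbitrator is named on Dec 24, 2002) are Jan 20, 2003 and Feb 10, 2003 respectively; done Feb 12, 2003 — 2 days after the window closed.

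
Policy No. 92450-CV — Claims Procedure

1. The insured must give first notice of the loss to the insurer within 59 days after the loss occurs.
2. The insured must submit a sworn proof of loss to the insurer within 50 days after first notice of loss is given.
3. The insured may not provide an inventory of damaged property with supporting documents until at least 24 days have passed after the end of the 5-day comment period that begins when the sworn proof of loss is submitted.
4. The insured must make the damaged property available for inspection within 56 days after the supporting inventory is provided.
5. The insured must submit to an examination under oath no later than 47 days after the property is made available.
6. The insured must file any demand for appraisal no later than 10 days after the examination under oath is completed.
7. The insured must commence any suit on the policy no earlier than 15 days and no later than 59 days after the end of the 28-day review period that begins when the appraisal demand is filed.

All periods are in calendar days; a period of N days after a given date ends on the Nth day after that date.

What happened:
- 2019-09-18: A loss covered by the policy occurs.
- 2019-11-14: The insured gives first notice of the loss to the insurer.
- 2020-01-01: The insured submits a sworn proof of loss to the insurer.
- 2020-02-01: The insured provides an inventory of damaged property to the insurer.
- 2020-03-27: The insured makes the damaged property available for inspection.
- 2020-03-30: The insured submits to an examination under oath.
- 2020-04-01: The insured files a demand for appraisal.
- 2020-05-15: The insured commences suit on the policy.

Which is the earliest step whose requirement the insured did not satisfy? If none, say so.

None — every step was satisfied

Step 1 — counting 59 days from 2019-09-18 (when the loss occurs) gives a deadline of 2019-11-16; 2019-11-14 is within that limit.
Step 2 — counting 50 days from 2019-11-14 (when first notice of loss is given) gives a deadline of 2020-01-03; completed 2020-01-01, before the deadline.
Step 3 — must wait 24 days from 2020-01-06 (end of the 5-day comment period, which began when the sworn proof of loss is submitted on 2020-01-01), so not before 2020-01-30; done 2020-02-01, after the minimum wait.
Step 4 — counting 56 days from 2020-02-01 (when the supporting inventory is provided) gives a deadline of 2020-03-28; completed 2020-03-27, before the deadline.
Step 5 — counting 47 days from 2020-03-27 (when the property is made available) gives a deadline of 2020-05-13; done 2020-03-30 — timely.
Step 6 — counting 10 days from 2020-03-30 (when the examination under oath is completed) gives a deadline of 2020-04-09; 2020-04-01 is within that limit.
Step 7 — 15 and 59 days from 2020-04-29 (end of the 28-day review period, which began when the appraisal demand is filed on 2020-04-01) are 2020-05-14 and 2020-06-27 respectively; done 2020-05-15 — within the window.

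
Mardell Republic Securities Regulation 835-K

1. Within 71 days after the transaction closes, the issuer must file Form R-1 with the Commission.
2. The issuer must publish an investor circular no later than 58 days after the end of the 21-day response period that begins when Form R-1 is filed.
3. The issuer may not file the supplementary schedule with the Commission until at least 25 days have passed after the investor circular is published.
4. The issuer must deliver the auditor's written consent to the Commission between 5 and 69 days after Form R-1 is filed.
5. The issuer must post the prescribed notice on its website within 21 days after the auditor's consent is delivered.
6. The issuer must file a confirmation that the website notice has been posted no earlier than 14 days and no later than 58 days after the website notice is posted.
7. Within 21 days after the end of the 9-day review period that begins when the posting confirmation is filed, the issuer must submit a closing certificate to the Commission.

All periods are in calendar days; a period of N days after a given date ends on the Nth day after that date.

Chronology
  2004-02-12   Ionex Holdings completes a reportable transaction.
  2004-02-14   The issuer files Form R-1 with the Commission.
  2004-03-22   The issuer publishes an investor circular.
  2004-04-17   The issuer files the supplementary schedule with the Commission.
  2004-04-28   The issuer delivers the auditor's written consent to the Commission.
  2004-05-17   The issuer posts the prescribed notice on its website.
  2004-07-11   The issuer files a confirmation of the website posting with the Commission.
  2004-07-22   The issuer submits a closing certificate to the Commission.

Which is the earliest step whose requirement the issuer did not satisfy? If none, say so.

Step 4

Step 1 — counting 71 days from 2004-02-12 (when the transaction closes) gives a deadline of 2004-04-23; completed 2004-02-14, before the deadline.
Step 2 — counting 58 days from 2004-03-06 (end of the 21-day response period, which began when Form R-1 is filed on 2004-02-14) gives a deadline of 2004-05-03; 2004-03-22 is within that limit.
Step 3 — must wait 25 days from 2004-03-22 (when the investor circular is published), so not before 2004-04-16; 2004-04-17 is on or after that date.
Step 4 — 5 and 69 days from 2004-02-14 (when Form R-1 is filed) are 2004-02-19 and 2004-04-23 respectively; done 2004-04-28 — 5 days after the window closed.
The analysis stops there.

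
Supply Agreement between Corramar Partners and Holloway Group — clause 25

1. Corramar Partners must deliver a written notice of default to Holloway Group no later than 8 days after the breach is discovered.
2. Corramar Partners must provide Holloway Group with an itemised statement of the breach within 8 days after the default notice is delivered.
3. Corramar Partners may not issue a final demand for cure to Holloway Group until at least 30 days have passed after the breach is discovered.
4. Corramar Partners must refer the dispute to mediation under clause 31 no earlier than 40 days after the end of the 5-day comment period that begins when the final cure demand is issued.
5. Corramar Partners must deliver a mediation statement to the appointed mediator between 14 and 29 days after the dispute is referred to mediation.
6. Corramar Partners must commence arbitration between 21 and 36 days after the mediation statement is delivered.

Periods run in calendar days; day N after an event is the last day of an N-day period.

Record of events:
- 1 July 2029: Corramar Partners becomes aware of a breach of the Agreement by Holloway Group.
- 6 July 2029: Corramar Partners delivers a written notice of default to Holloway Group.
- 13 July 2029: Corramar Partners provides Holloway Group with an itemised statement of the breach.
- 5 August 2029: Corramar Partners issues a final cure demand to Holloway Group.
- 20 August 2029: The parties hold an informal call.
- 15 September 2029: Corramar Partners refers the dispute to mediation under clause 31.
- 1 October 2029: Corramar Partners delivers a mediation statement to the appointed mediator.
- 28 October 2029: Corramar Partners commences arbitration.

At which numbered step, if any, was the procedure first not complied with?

Step 1 — counting 8 days from 1 July 2029 (when the breach is discovered) gives a deadline of 9 July 2029; 6 July 2029 is within that limit.
Step 2 — counting 8 days from 6 July 2029 (when the default notice is delivered) gives a deadline of 14 July 2029; done 13 July 2029 — timely.
Step 3 — must wait 30 days from 1 July 2029 (when the breach is discovered), so not before 31 July 2029; done 5 August 2029, after the minimum wait.
Step 4 — must wait 40 days from 10 August 2029 (end of the 5-day comment period, which began when the final cure demand is issued on 5 August 2029), so not before 19 September 2029; 15 September 2029 is 4 days before the earliest permitted date.

Step 4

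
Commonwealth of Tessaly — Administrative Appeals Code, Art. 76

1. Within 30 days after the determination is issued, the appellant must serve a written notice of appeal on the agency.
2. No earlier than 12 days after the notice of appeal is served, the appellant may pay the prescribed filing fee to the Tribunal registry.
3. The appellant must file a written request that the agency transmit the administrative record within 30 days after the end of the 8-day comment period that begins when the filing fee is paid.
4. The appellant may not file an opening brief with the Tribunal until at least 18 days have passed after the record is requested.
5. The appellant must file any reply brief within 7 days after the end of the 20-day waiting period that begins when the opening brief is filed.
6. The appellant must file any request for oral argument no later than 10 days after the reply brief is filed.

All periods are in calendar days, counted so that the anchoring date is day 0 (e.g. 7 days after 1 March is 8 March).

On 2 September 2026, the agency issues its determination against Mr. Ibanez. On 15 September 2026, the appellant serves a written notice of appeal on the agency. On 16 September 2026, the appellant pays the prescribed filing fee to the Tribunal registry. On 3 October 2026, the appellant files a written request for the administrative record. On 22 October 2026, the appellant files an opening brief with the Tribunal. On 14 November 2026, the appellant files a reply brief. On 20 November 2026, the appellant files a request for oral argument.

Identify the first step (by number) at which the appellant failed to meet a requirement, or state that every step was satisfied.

(1) due by 2 September 2026 + 30 days = 2 October 2026; done 15 September 2026 — timely.
(2) permitted from 15 September 2026 + 12 days = 27 September 2026 onward; acted on 16 September 2026, 11 days prematurely.
The analysis stops there.

Step 2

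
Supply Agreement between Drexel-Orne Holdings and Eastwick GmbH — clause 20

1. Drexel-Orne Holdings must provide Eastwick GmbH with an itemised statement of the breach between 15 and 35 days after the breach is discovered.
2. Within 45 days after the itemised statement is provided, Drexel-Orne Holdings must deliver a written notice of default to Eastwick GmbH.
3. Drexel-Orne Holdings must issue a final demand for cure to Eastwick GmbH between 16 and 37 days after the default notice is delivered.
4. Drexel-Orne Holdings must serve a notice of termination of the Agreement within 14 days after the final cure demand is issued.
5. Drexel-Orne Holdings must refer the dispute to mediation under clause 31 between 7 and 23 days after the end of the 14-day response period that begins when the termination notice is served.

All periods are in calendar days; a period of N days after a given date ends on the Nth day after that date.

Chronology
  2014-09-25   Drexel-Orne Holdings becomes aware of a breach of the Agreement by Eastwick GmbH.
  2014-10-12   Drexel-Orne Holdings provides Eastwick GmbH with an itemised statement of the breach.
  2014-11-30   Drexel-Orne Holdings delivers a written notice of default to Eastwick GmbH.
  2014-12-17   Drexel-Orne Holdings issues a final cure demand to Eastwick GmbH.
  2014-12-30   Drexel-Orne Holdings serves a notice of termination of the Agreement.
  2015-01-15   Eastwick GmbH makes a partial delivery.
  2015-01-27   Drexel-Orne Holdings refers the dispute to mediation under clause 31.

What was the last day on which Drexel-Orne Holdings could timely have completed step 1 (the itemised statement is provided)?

Step 1 runs from 2014-09-25, when the breach is discovered. The window is 15–35 days after 2014-09-25; it closes on 2014-10-30.

2014-10-30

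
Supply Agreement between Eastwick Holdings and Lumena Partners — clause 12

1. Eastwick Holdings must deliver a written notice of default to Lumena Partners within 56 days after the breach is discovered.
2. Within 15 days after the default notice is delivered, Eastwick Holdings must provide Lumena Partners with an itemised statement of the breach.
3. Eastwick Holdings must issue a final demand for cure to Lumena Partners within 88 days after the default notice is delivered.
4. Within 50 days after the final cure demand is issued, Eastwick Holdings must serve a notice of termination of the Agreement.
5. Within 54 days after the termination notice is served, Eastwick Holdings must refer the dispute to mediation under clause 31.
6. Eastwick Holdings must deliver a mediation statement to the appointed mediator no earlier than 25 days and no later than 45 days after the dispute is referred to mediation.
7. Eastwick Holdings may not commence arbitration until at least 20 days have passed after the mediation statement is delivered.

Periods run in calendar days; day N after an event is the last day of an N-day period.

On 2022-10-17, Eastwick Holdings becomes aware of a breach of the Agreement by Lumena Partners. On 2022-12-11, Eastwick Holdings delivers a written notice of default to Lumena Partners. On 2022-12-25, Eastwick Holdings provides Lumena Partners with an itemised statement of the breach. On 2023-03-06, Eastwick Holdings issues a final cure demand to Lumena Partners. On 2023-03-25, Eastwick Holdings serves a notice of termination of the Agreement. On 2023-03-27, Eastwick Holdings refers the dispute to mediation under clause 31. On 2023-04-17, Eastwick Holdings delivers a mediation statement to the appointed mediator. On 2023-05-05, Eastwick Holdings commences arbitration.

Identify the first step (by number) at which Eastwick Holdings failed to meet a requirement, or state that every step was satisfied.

Step 6

Step 1: 56 days after 2022-10-17 (when the breach is discovered) is 2022-12-12; completed 2022-12-11, before the deadline.
Step 2: 15 days after 2022-12-11 (when the default notice is delivered) is 2022-12-26; done 2022-12-25 — timely.
Step 3: 88 days after 2022-12-11 (when the default notice is delivered) is 2023-03-09; completed 2023-03-06, before the deadline.
Step 4: 50 days after 2023-03-06 (when the final cure demand is issued) is 2023-04-25; done 2023-03-25 — timely.
Step 5: 54 days after 2023-03-25 (when the termination notice is served) is 2023-05-18; 2023-03-27 is within that limit.
Step 6: the window is 25–45 days after 2023-03-27 (when the dispute is referred to mediation), so 2023-04-21 through 2023-05-11; 2023-04-17 is 4 days too early.
The procedure was therefore not followed at step 6.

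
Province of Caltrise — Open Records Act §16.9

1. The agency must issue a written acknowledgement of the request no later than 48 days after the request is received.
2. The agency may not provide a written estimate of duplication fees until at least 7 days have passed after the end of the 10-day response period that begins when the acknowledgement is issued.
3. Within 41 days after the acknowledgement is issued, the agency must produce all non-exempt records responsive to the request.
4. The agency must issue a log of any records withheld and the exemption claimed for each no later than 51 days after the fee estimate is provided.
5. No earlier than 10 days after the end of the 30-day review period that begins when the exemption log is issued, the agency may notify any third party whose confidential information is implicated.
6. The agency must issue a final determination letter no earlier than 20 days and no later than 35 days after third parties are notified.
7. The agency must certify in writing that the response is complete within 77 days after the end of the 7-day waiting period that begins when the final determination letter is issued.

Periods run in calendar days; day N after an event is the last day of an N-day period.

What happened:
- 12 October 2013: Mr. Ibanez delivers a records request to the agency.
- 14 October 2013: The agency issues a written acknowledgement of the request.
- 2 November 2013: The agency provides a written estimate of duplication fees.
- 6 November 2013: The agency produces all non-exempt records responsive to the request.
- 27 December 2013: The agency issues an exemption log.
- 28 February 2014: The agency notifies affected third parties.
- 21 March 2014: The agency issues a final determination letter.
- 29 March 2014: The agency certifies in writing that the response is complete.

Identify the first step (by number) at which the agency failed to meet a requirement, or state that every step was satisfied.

(1) due by 12 October 2013 + 48 days = 29 November 2013; 14 October 2013 is within that limit.
(2) permitted from 24 October 2013 + 7 days = 31 October 2013 onward; 2 November 2013 is on or after that date.
(3) due by 14 October 2013 + 41 days = 24 November 2013; 6 November 2013 is within that limit.
(4) due by 2 November 2013 + 51 days = 23 December 2013; 27 December 2013 misses that deadline by 4 days.
The analysis stops there.

Step 4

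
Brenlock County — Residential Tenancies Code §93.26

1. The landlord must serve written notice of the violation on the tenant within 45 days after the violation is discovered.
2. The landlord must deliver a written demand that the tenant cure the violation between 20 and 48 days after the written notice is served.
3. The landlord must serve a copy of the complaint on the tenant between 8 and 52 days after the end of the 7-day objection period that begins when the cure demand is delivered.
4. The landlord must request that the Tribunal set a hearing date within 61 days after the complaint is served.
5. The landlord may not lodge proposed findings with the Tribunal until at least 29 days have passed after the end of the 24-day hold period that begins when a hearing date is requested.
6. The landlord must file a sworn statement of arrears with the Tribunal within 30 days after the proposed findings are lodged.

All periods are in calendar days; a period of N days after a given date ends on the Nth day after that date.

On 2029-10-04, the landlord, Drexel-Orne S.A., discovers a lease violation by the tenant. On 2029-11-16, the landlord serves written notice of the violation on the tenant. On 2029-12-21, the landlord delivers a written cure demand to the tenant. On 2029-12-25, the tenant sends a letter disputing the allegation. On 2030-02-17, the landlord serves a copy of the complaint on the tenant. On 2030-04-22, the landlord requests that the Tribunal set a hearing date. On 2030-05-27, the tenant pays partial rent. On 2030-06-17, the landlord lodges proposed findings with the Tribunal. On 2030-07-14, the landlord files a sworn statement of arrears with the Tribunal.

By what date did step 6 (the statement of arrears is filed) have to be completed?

Step 6 runs from 2030-06-17, when the proposed findings are lodged. 30 days after 2030-06-17 is 2030-07-17.

2030-07-17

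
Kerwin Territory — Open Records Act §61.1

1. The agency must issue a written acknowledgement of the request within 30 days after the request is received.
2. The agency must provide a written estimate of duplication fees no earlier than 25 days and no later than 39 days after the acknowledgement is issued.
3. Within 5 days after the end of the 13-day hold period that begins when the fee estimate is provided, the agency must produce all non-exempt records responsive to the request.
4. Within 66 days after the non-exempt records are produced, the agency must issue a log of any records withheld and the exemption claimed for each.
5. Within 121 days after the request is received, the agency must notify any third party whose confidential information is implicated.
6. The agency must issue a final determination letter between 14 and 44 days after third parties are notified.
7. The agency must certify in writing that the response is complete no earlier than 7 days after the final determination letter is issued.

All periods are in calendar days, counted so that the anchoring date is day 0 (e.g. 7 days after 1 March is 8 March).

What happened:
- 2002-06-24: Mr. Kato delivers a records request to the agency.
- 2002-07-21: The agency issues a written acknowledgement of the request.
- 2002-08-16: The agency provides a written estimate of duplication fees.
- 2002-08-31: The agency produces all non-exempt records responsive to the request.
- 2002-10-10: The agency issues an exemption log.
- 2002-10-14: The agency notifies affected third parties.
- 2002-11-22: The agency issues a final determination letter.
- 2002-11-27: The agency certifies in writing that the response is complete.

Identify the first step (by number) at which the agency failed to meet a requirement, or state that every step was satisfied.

Step 1 — counting 30 days from 2002-06-24 (when the request is received) gives a deadline of 2002-07-24; completed 2002-07-21, before the deadline.
Step 2 — 25 and 39 days from 2002-07-21 (when the acknowledgement is issued) are 2002-08-15 and 2002-08-29 respectively; done 2002-08-16, which is between those dates.
Step 3 — counting 5 days from 2002-08-29 (end of the 13-day hold period, which began when the fee estimate is provided on 2002-08-16) gives a deadline of 2002-09-03; completed 2002-08-31, before the deadline.
Step 4 — counting 66 days from 2002-08-31 (when the non-exempt records are produced) gives a deadline of 2002-11-05; 2002-10-10 is within that limit.
Step 5 — counting 121 days from 2002-06-24 (when the request is received) gives a deadline of 2002-10-23; done 2002-10-14 — timely.
Step 6 — 14 and 44 days from 2002-10-14 (when third parties are notified) are 2002-10-28 and 2002-11-27 respectively; done 2002-11-22 — within the window.
Step 7 — must wait 7 days from 2002-11-22 (when the final determination letter is issued), so not before 2002-11-29; done 2002-11-27 — 2 days too early.

Step 7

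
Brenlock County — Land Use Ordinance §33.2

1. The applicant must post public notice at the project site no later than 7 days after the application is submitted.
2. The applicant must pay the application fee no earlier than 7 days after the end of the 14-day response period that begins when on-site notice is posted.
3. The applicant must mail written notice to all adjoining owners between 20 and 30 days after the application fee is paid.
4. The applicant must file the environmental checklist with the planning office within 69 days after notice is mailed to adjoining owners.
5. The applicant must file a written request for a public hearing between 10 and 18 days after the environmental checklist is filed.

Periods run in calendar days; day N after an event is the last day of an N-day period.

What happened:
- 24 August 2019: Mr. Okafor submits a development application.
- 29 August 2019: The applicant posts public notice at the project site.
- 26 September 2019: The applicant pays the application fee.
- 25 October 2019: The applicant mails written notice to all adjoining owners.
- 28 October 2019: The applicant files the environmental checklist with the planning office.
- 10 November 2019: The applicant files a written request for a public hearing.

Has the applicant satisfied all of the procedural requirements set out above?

Yes

(1) due by 24 August 2019 + 7 days = 31 August 2019; completed 29 August 2019, before the deadline.
(2) permitted from 12 September 2019 + 7 days = 19 September 2019 onward; done 26 September 2019, after the minimum wait.
(3) the permitted window runs from 26 September 2019 + 20 = 16 October 2019 to 26 September 2019 + 30 = 26 October 2019; 25 October 2019 falls inside that range.
(4) due by 25 October 2019 + 69 days = 2 January 2020; done 28 October 2019 — timely.
(5) the permitted window runs from 28 October 2019 + 10 = 7 November 2019 to 28 October 2019 + 18 = 15 November 2019; 10 November 2019 falls inside that range.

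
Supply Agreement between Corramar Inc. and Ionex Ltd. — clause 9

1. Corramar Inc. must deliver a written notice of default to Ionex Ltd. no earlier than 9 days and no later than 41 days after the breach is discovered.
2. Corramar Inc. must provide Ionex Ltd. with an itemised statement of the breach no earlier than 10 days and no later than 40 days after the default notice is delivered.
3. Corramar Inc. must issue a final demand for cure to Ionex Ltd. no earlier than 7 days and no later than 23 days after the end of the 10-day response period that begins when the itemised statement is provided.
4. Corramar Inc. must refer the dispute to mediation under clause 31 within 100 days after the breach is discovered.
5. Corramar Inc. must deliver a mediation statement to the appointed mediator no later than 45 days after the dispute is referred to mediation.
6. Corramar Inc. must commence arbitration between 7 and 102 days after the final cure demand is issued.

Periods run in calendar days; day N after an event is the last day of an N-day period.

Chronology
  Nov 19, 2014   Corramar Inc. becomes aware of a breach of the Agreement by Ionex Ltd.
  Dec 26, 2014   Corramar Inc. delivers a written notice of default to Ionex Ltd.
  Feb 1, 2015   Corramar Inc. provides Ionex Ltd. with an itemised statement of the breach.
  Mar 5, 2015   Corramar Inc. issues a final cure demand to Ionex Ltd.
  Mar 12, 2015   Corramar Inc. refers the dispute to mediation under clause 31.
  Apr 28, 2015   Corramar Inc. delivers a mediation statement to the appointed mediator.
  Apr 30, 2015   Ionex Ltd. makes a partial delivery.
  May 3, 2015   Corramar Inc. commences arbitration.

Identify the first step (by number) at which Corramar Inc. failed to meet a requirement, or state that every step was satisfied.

Step 1: the window is 9–41 days after Nov 19, 2014 (when the breach is discovered), so Nov 28, 2014 through Dec 30, 2014; Dec 26, 2014 falls inside that range.
Step 2: the window is 10–40 days after Dec 26, 2014 (when the default notice is delivered), so Jan 5, 2015 through Feb 4, 2015; done Feb 1, 2015 — within the window.
Step 3: the window is 7–23 days after Feb 11, 2015 (end of the 10-day response period, which began when the itemised statement is provided on Feb 1, 2015), so Feb 18, 2015 through Mar 6, 2015; done Mar 5, 2015 — within the window.
Step 4: 100 days after Nov 19, 2014 (when the breach is discovered) is Feb 27, 2015; not done until Mar 12, 2015, 13 days after the deadline.
No need to go further; step 4 was not satisfied.

Step 4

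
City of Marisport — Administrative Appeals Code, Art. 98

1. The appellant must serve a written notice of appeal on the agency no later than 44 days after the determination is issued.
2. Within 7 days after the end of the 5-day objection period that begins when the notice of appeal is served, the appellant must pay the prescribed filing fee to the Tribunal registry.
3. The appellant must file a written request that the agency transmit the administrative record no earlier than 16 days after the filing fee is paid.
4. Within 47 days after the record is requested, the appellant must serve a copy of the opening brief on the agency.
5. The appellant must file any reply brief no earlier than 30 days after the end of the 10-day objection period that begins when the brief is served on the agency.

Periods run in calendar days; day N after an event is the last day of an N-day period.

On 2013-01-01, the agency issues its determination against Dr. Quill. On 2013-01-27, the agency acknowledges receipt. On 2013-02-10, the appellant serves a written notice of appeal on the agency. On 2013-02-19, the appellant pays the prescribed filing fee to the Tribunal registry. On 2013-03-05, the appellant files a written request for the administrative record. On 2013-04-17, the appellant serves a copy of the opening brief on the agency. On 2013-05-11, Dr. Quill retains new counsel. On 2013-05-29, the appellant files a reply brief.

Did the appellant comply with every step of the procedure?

(1) due by 2013-01-01 + 44 days = 2013-02-14; done 2013-02-10 — timely.
(2) due by 2013-02-15 + 7 days = 2013-02-22; done 2013-02-19 — timely.
(3) permitted from 2013-02-19 + 16 days = 2013-03-07 onward; acted on 2013-03-05, 2 days prematurely.
That is the first point of non-compliance.

No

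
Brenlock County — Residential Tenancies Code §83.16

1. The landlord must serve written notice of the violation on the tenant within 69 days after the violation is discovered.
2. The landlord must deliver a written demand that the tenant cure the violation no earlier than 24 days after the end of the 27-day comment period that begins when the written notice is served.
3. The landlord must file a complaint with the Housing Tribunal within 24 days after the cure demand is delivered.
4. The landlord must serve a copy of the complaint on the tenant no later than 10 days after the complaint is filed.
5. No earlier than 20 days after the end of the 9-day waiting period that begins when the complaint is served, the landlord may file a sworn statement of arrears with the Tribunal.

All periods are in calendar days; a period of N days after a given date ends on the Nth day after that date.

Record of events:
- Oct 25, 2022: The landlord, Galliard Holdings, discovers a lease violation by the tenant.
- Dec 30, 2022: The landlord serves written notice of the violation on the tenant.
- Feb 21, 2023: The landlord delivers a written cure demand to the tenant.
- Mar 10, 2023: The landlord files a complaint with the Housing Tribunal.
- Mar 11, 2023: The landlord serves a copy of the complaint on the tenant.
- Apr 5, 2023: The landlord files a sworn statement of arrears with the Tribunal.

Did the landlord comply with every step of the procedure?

No

Step 1: 69 days after Oct 25, 2022 (when the violation is discovered) is Jan 2, 2023; done Dec 30, 2022 — timely.
Step 2: the earliest permitted date is 24 days after Jan 26, 2023 (end of the 27-day comment period, which began when the written notice is served on Dec 30, 2022), i.e. Feb 19, 2023; done Feb 21, 2023 — permitted.
Step 3: 24 days after Feb 21, 2023 (when the cure demand is delivered) is Mar 17, 2023; completed Mar 10, 2023, before the deadline.
Step 4: 10 days after Mar 10, 2023 (when the complaint is filed) is Mar 20, 2023; completed Mar 11, 2023, before the deadline.
Step 5: the earliest permitted date is 20 days after Mar 20, 2023 (end of the 9-day waiting period, which began when the complaint is served on Mar 11, 2023), i.e. Apr 9, 2023; Apr 5, 2023 is 4 days before the earliest permitted date.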